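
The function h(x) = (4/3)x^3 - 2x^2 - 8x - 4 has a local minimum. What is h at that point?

h'(x) = 4x^2 - 4x - 8. Setting h'(x) = 0 gives x ∈ {-1, 2}.
Since h''(x) = 8x - 4, we get h''(-1) = -12 < 0 ⇒ local maximum; h''(2) = 12 > 0 ⇒ local minimum.
The local minimum is h(2) = -52/3.

-52/3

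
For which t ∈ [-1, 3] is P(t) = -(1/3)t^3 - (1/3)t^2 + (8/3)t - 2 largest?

4/3

Differentiating, P'(t) = -t^2 - (2/3)t + 8/3; whose only zero in [-1, 3] is t = 4/3.
Compare values at every candidate in [-1, 3]: P(-1) = -14/3; P(4/3) = 14/81; P(3) = -6.
Hence the absolute maximum is 14/81 at t = 4/3.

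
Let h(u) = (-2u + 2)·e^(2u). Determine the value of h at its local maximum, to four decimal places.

By the product rule, h'(u) = (-4u + 2)·e^(2u). Since e^(2u) > 0, the only critical point is u = 1/2.
h''(1/2) has the same sign as -4 < 0, so this is a local maximum.
h(1/2) = (1)·e^(1) ≈ 2.7183.

2.7183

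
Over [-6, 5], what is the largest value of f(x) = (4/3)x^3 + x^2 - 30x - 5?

The derivative is 4x^2 + 2x - 30, which vanishes at x = -3 and x = 5/2.
Compare values at every candidate in [-6, 5]: f(-6) = -77, f(-3) = 58, f(5/2) = -635/12, f(5) = 110/3.
So the maximum is f(-3) = 58.

58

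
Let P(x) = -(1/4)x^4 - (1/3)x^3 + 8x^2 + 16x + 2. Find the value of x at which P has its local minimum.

-1

P'(x) = -x^3 - x^2 + 16x + 16. Setting P'(x) = 0 gives x ∈ {-4, -1, 4}.
P''(x) = -3x^2 - 2x + 16. P''(-4) = -24 < 0 ⇒ local maximum; P''(-1) = 15 > 0 ⇒ local minimum; P''(4) = -40 < 0 ⇒ local maximum.
So the local minimum value is P(-1) = -71/12.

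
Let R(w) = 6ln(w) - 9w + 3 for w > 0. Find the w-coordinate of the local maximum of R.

2/3

R'(w) = 6/w − 9 = 0 gives w = 2/3.
R''(w) = -6/w², which is negative for w > 0, so this is a local maximum.
R(2/3) = 6·ln(2/3) - 6 + 3 ≈ -5.4328.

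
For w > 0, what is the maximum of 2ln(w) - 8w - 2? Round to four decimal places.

h'(w) = 2/w − 8 = 0 gives w = 1/4.
h''(w) = -2/w², which is negative for w > 0, so this is a local maximum.
h(1/4) = 2·ln(1/4) - 2 - 2 ≈ -6.7726.

-6.7726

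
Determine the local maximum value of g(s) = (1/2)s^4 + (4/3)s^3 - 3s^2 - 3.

-3

g'(s) = 2s^3 + 4s^2 - 6s = 0 at s = -3, 0, 1.
Second-derivative test with g''(s) = 6s^2 + 8s - 6: g''(-3) = 24 > 0 ⇒ local minimum; g''(0) = -6 < 0 ⇒ local maximum; g''(1) = 8 > 0 ⇒ local minimum.
So the local maximum value is g(0) = -3.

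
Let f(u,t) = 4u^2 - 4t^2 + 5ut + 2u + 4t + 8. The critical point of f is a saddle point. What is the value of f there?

∂f/∂u = 8u + 5t + 2 = 0 and ∂f/∂t = 5u - 8t + 4 = 0, so (u, t) = (-36/89, 22/89).
The Hessian has f_{uu} = 8, f_{tt} = -8, f_{ut} = 5, giving D = -89 < 0, so the point is a saddle point.
f(-36/89, 22/89) = 720/89.

720/89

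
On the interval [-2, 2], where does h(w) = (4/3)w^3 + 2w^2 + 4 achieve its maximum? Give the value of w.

Differentiating, h'(w) = 4w^2 + 4w; which vanishes at w = -1 and w = 0.
Compare values at every candidate in [-2, 2]: h(-2) = 4/3,  h(-1) = 14/3,  h(0) = 4,  h(2) = 68/3.
The maximum over the interval is 68/3, attained at w = 2.

2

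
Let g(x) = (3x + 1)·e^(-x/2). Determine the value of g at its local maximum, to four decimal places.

2.6076

Differentiating with the product rule gives g'(x) = (-(3/2)x + 5/2)·e^(-x/2). Since e^(-x/2) > 0, the only critical point is x = 5/3.
g''(5/3) has the same sign as -3/2 < 0, so this is a local maximum.
g(5/3) = (6)·e^(-5/6) ≈ 2.6076.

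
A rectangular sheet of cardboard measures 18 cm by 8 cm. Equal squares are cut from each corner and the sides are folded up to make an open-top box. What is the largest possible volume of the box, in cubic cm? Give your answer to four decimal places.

114.2001

With cut size x, the volume is V(x) = x(18 − 2x)(8 − 2x) for 0 < x < 4.
V'(x) = 12x^2 − 104x + 144. Setting V'(x) = 0 gives x ≈ 1.7299 (the root in (0, 4)).
V''(x) = 24x − 104 is negative there, so this is the maximum; V ≈ 114.2001.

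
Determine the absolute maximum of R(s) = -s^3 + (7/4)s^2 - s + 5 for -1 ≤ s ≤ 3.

35/4

R'(s) = -3s^2 + (7/2)s - 1, which vanishes at s = 1/2 and s = 2/3.
Evaluating at the critical points and endpoints: R(-1) = 35/4; R(1/2) = 77/16; R(2/3) = 130/27; R(3) = -37/4.
Hence the absolute maximum is 35/4 at s = -1.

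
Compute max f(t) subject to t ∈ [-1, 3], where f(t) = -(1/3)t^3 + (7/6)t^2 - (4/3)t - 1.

11/6

Differentiating, f'(t) = -t^2 + (7/3)t - 4/3; which vanishes at t = 1 and t = 4/3.
Compare values at every candidate in [-1, 3]: f(-1) = 11/6; f(1) = -3/2; f(4/3) = -121/81; f(3) = -7/2.
So the maximum is f(-1) = 11/6.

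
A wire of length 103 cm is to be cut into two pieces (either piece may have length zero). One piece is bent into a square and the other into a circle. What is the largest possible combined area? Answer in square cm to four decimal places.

Let x be the length used for the square. Square side x/4; circle radius (103−x)/(2π).
A(x) = (x/4)² + π·((103−x)/(2π))² = x²/16 + (103−x)²/(4π) for 0 ≤ x ≤ 103. A'(x) = x/8 − (103−x)/(2π) = 0 gives x = 4·103/(π+4) ≈ 57.6902.
A'' > 0, so the interior critical point is a minimum; the maximum is at an endpoint. A(0) = 844.2374 and A(103) = 663.0625, so the largest area is 844.2374.

844.2374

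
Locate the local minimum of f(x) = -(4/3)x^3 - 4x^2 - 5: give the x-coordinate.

-2

f'(x) = -4x^2 - 8x. Setting f'(x) = 0 gives x ∈ {-2, 0}.
f''(x) = -8x - 8. f''(-2) = 8 > 0 ⇒ local minimum; f''(0) = -8 < 0 ⇒ local maximum.
So the local minimum value is f(-2) = -31/3.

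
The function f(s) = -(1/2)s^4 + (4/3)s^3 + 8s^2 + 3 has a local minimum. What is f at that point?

f'(s) = -2s^3 + 4s^2 + 16s = 0 at s = -2, 0, 4.
Second-derivative test with f''(s) = -6s^2 + 8s + 16: f''(-2) = -24 < 0 ⇒ local maximum; f''(0) = 16 > 0 ⇒ local minimum; f''(4) = -48 < 0 ⇒ local maximum.
The local minimum is f(0) = 3.

3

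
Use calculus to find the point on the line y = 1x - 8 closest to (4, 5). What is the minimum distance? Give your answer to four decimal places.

6.3640

Minimize D(x)^2 = (x - 4)^2 + (x - 13)^2.
d/dx[D^2] = 2(x - 4) + 2·1·(x - 13) = 0 ⇒ x = 17/2.
Then y = 1/2 and the distance is √(81/2) ≈ 6.3640.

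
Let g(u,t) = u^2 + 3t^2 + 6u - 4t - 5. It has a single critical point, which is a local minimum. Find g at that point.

∂g/∂u = 2u + 6 = 0 and ∂g/∂t = 6t - 4 = 0, so (u, t) = (-3, 2/3).
The Hessian has g_{uu} = 2, g_{tt} = 6, g_{ut} = 0, giving D = 12 > 0 with g_{uu} > 0, so the point is a local minimum.
g(-3, 2/3) = -46/3.

-46/3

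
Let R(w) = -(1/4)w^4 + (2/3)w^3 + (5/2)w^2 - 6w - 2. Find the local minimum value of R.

-61/12

R'(w) = -w^3 + 2w^2 + 5w - 6. Setting R'(w) = 0 gives w ∈ {-2, 1, 3}.
Second-derivative test with R''(w) = -3w^2 + 4w + 5: R''(-2) = -15 < 0 ⇒ local maximum; R''(1) = 6 > 0 ⇒ local minimum; R''(3) = -10 < 0 ⇒ local maximum.
The local minimum is R(1) = -61/12.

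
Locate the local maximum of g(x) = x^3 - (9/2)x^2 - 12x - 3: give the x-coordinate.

g'(x) = 3x^2 - 9x - 12 = 0 at x = -1, 4.
Since g''(x) = 6x - 9, we get g''(-1) = -15 < 0 ⇒ local maximum; g''(4) = 15 > 0 ⇒ local minimum.
So the local maximum value is g(-1) = 7/2.

-1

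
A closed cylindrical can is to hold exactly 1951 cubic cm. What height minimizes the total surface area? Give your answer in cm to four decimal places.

With radius r and height h, πr²h = 1951 so h = 1951/(πr²), and S(r) = 2πr² + 2πrh = 2πr² + 2·1951/r.
S'(r) = 4πr − 2·1951/r² = 0 ⇒ r³ = 1951/(2π), so r ≈ 6.7716 and h = 2r ≈ 13.5432.
S''(r) = 4π + 4·1951/r³ > 0, so this is the minimum; S ≈ 864.3429.

13.5432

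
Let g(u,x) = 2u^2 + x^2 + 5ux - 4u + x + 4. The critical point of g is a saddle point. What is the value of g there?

∂g/∂u = 4u + 5x - 4 = 0 and ∂g/∂x = 5u + 2x + 1 = 0, so (u, x) = (-13/17, 24/17).
The Hessian has g_{uu} = 4, g_{xx} = 2, g_{ux} = 5, giving D = -17 < 0, so the point is a saddle point.
g(-13/17, 24/17) = 106/17.

106/17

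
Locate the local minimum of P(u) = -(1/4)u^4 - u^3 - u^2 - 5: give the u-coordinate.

P'(u) = -u^3 - 3u^2 - 2u = 0 at u = -2, -1, 0.
Second-derivative test with P''(u) = -3u^2 - 6u - 2: P''(-2) = -2 < 0 ⇒ local maximum; P''(-1) = 1 > 0 ⇒ local minimum; P''(0) = -2 < 0 ⇒ local maximum.
Thus P has its local minimum at u = -1, with value -21/4.

-1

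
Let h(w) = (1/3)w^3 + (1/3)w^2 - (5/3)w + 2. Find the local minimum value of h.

h'(w) = w^2 + (2/3)w - 5/3 = 0 at w = -5/3, 1.
h''(w) = 2w + 2/3. h''(-5/3) = -8/3 < 0 ⇒ local maximum; h''(1) = 8/3 > 0 ⇒ local minimum.
So the local minimum value is h(1) = 1.

1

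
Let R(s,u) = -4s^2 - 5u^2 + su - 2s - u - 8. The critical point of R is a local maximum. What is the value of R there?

∂R/∂s = -8s + u - 2 = 0 and ∂R/∂u = s - 10u - 1 = 0, so (s, u) = (-21/79, -10/79).
The Hessian has R_{ss} = -8, R_{uu} = -10, R_{su} = 1, giving D = 79 > 0 with R_{ss} < 0, so the point is a local maximum.
R(-21/79, -10/79) = -606/79.

-606/79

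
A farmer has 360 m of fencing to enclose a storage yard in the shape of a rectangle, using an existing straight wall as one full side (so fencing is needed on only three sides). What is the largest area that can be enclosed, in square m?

Let the sides perpendicular to the wall have length x and the parallel side y, so 2x + y = 360 and the area is A = xy = x(360 − 2x).
A'(x) = 360 − 4x = 0 gives x = 90, and A''(x) = −4 < 0 confirms a maximum.
Then y = 360 − 2·90 = 180 and A = 16200.

16200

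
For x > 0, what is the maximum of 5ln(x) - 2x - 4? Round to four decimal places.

-4.4185

f'(x) = 5/x − 2 = 0 gives x = 5/2.
f''(x) = -5/x², which is negative for x > 0, so this is a local maximum.
f(5/2) = 5·ln(5/2) - 5 - 4 ≈ -4.4185.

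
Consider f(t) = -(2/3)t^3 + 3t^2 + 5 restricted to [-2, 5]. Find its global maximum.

The derivative is -2t^2 + 6t, which vanishes at t = 0 and t = 3.
Compare values at every candidate in [-2, 5]: f(-2) = 67/3; f(0) = 5; f(3) = 14; f(5) = -10/3.
The maximum over the interval is 67/3, attained at t = -2.

67/3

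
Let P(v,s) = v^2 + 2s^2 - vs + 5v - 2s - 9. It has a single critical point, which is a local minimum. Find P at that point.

∂P/∂v = 2v - s + 5 = 0 and ∂P/∂s = -v + 4s - 2 = 0, so (v, s) = (-18/7, -1/7).
The Hessian has P_{vv} = 2, P_{ss} = 4, P_{vs} = -1, giving D = 7 > 0 with P_{vv} > 0, so the point is a local minimum.
P(-18/7, -1/7) = -107/7.

-107/7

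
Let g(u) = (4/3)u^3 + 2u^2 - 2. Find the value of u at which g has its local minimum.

g'(u) = 4u^2 + 4u. Setting g'(u) = 0 gives u ∈ {-1, 0}.
Since g''(u) = 8u + 4, we get g''(-1) = -4 < 0 ⇒ local maximum; g''(0) = 4 > 0 ⇒ local minimum.
So the local minimum value is g(0) = -2.

0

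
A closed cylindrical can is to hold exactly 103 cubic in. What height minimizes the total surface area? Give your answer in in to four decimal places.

With radius r and height h, πr²h = 103 so h = 103/(πr²), and S(r) = 2πr² + 2πrh = 2πr² + 2·103/r.
S'(r) = 4πr − 2·103/r² = 0 ⇒ r³ = 103/(2π), so r ≈ 2.5403 and h = 2r ≈ 5.0806.
S''(r) = 4π + 4·103/r³ > 0, so this is the minimum; S ≈ 121.6390.

5.0806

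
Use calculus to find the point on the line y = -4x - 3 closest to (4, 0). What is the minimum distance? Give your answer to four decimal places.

Minimize D(x)^2 = (x - 4)^2 + (-4x - 3)^2.
d/dx[D^2] = 2(x - 4) + 2·(-4)·(-4x - 3) = 0 ⇒ x = -8/17.
Then y = -19/17 and the distance is √(361/17) ≈ 4.6082.

4.6082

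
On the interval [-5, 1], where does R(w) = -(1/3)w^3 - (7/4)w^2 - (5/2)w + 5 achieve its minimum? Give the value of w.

1

The derivative is -w^2 - (7/2)w - 5/2, which vanishes at w = -5/2 and w = -1.
Evaluating at the critical points and endpoints: R(-5) = 185/12, R(-5/2) = 265/48, R(-1) = 73/12, R(1) = 5/12.
The minimum over the interval is 5/12, attained at w = 1.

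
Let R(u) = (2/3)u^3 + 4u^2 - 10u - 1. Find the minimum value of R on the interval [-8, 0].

-19/3

Differentiating, R'(u) = 2u^2 + 8u - 10; whose only zero in [-8, 0] is u = -5.
Evaluating at the critical points and endpoints: R(-8) = -19/3, R(-5) = 197/3, R(0) = -1.
So the minimum is R(-8) = -19/3.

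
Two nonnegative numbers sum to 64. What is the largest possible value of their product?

With x + y = 64, the product is P(x) = x(64 − x).
P'(x) = 64 − 2x = 0 gives x = 32; P'' = −2 < 0, so this is the maximum.
P = 32·32 = 1024.

1024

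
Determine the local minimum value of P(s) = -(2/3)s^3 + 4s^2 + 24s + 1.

-77/3

Critical points: P'(s) = -2s^2 + 8s + 24 vanishes at s = -2, 6.
P''(s) = -4s + 8. P''(-2) = 16 > 0 ⇒ local minimum; P''(6) = -16 < 0 ⇒ local maximum.
So the local minimum value is P(-2) = -77/3.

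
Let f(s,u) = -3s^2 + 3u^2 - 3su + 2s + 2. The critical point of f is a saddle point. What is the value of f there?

∂f/∂s = -6s - 3u + 2 = 0 and ∂f/∂u = -3s + 6u = 0, so (s, u) = (4/15, 2/15).
The Hessian has f_{ss} = -6, f_{uu} = 6, f_{su} = -3, giving D = -45 < 0, so the point is a saddle point.
f(4/15, 2/15) = 34/15.

34/15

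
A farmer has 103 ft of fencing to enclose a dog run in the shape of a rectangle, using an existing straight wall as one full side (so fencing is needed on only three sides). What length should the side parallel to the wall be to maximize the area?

103/2

Let the sides perpendicular to the wall have length x and the parallel side y, so 2x + y = 103 and the area is A = xy = x(103 − 2x).
A'(x) = 103 − 4x = 0 gives x = 103/4, and A''(x) = −4 < 0 confirms a maximum.
Then y = 103 − 2·103/4 = 103/2 and A = 10609/8.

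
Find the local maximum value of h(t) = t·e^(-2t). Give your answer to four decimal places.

h'(t) = 1·e^(-2t) + (t)·(-2)·e^(-2t) = (-2t + 1)·e^(-2t). Since e^(-2t) > 0, the only critical point is t = 1/2.
h''(1/2) has the same sign as -2 < 0, so this is a local maximum.
h(1/2) = (1/2)·e^(-1) ≈ 0.1839.

0.1839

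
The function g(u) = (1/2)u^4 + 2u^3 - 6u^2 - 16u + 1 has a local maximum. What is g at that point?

19/2

g'(u) = 2u^3 + 6u^2 - 12u - 16. Setting g'(u) = 0 gives u ∈ {-4, -1, 2}.
Since g''(u) = 6u^2 + 12u - 12, we get g''(-4) = 36 > 0 ⇒ local minimum; g''(-1) = -18 < 0 ⇒ local maximum; g''(2) = 36 > 0 ⇒ local minimum.
So the local maximum value is g(-1) = 19/2.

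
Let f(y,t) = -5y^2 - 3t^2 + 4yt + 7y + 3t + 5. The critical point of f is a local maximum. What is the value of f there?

∂f/∂y = -10y + 4t + 7 = 0 and ∂f/∂t = 4y - 6t + 3 = 0, so (y, t) = (27/22, 29/22).
The Hessian has f_{yy} = -10, f_{tt} = -6, f_{yt} = 4, giving D = 44 > 0 with f_{yy} < 0, so the point is a local maximum.
f(27/22, 29/22) = 124/11.

124/11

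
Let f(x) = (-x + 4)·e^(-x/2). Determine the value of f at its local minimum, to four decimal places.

-0.0996

By the product rule, f'(x) = ((1/2)x - 3)·e^(-x/2). Since e^(-x/2) > 0, the only critical point is x = 6.
f''(6) has the same sign as 1/2 > 0, so this is a local minimum.
f(6) = (-2)·e^(-3) ≈ -0.0996.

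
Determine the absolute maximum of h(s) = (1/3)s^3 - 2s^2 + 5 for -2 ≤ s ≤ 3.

The derivative is s^2 - 4s, whose only zero in [-2, 3] is s = 0.
Evaluating at the critical points and endpoints: h(-2) = -17/3,  h(0) = 5,  h(3) = -4.
The maximum over the interval is 5, attained at s = 0.

5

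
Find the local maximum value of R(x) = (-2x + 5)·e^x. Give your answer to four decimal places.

8.9634

Differentiating with the product rule gives R'(x) = (-2x + 3)·e^x. Since e^x > 0, the only critical point is x = 3/2.
R''(3/2) has the same sign as -2 < 0, so this is a local maximum.
R(3/2) = (2)·e^(3/2) ≈ 8.9634.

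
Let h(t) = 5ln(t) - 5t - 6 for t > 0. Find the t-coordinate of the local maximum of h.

1

h'(t) = 5/t − 5 = 0 gives t = 1.
h''(t) = -5/t², which is negative for t > 0, so this is a local maximum.
h(1) = 5·ln(1) - 5 - 6 ≈ -11.0000.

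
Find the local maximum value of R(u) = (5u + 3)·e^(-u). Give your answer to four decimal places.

By the product rule, R'(u) = (-5u + 2)·e^(-u). Since e^(-u) > 0, the only critical point is u = 2/5.
R''(2/5) has the same sign as -5 < 0, so this is a local maximum.
R(2/5) = (5)·e^(-2/5) ≈ 3.3516.

3.3516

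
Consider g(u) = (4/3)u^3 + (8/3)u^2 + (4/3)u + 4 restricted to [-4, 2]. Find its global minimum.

-44

Differentiating, g'(u) = 4u^2 + (16/3)u + 4/3; which vanishes at u = -1 and u = -1/3.
Evaluating at the critical points and endpoints: g(-4) = -44, g(-1) = 4, g(-1/3) = 308/81, g(2) = 28.
Hence the absolute minimum is -44 at u = -4.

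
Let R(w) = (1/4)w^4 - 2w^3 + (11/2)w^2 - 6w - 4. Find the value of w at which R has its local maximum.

2

R'(w) = w^3 - 6w^2 + 11w - 6. Setting R'(w) = 0 gives w ∈ {1, 2, 3}.
R''(w) = 3w^2 - 12w + 11. R''(1) = 2 > 0 ⇒ local minimum; R''(2) = -1 < 0 ⇒ local maximum; R''(3) = 2 > 0 ⇒ local minimum.
Thus R has its local maximum at w = 2, with value -6.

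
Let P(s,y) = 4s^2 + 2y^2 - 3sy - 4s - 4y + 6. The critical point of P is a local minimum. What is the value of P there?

∂P/∂s = 8s - 3y - 4 = 0 and ∂P/∂y = -3s + 4y - 4 = 0, so (s, y) = (28/23, 44/23).
The Hessian has P_{ss} = 8, P_{yy} = 4, P_{sy} = -3, giving D = 23 > 0 with P_{ss} > 0, so the point is a local minimum.
P(28/23, 44/23) = -6/23.

-6/23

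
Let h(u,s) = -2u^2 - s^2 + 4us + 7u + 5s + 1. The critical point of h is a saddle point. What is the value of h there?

∂h/∂u = -4u + 4s + 7 = 0 and ∂h/∂s = 4u - 2s + 5 = 0, so (u, s) = (-17/4, -6).
The Hessian has h_{uu} = -4, h_{ss} = -2, h_{us} = 4, giving D = -8 < 0, so the point is a saddle point.
h(-17/4, -6) = -231/8.

-231/8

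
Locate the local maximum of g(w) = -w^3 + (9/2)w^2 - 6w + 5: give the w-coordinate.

Critical points: g'(w) = -3w^2 + 9w - 6 vanishes at w = 1, 2.
g''(w) = -6w + 9. g''(1) = 3 > 0 ⇒ local minimum; g''(2) = -3 < 0 ⇒ local maximum.
So the local maximum value is g(2) = 3.

2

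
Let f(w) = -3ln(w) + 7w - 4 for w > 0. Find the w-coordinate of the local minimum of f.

f'(w) = -3/w + 7 = 0 gives w = 3/7.
f''(w) = 3/w², which is positive for w > 0, so this is a local minimum.
f(3/7) = -3·ln(3/7) + 3 - 4 ≈ 1.5419.

3/7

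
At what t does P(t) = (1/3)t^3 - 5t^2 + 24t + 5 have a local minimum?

6

Critical points: P'(t) = t^2 - 10t + 24 vanishes at t = 4, 6.
Since P''(t) = 2t - 10, we get P''(4) = -2 < 0 ⇒ local maximum; P''(6) = 2 > 0 ⇒ local minimum.
So the local minimum value is P(6) = 41.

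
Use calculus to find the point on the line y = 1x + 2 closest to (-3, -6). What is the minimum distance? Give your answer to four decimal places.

Minimize D(x)^2 = (x + 3)^2 + (x + 8)^2.
d/dx[D^2] = 2(x + 3) + 2·1·(x + 8) = 0 ⇒ x = -11/2.
Then y = -7/2 and the distance is √(25/2) ≈ 3.5355.

3.5355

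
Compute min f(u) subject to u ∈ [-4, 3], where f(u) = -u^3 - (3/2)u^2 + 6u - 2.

f'(u) = -3u^2 - 3u + 6, which vanishes at u = -2 and u = 1.
Evaluating at the critical points and endpoints: f(-4) = 14; f(-2) = -12; f(1) = 3/2; f(3) = -49/2.
The minimum over the interval is -49/2, attained at u = 3.

-49/2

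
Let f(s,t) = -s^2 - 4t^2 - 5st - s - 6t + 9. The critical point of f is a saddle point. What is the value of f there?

71/9

∂f/∂s = -2s - 5t - 1 = 0 and ∂f/∂t = -5s - 8t - 6 = 0, so (s, t) = (-22/9, 7/9).
The Hessian has f_{ss} = -2, f_{tt} = -8, f_{st} = -5, giving D = -9 < 0, so the point is a saddle point.
f(-22/9, 7/9) = 71/9.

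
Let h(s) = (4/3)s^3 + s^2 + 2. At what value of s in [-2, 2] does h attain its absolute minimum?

-2

h'(s) = 4s^2 + 2s, which vanishes at s = -1/2 and s = 0.
Evaluating at the critical points and endpoints: h(-2) = -14/3, h(-1/2) = 25/12, h(0) = 2, h(2) = 50/3.
The minimum over the interval is -14/3, attained at s = -2.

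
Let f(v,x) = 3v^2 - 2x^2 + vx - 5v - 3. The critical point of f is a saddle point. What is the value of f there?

∂f/∂v = 6v + x - 5 = 0 and ∂f/∂x = v - 4x = 0, so (v, x) = (4/5, 1/5).
The Hessian has f_{vv} = 6, f_{xx} = -4, f_{vx} = 1, giving D = -25 < 0, so the point is a saddle point.
f(4/5, 1/5) = -5.

-5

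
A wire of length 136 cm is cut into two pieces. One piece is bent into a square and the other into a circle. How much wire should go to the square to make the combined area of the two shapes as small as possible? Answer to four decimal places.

Let x be the length used for the square. Square side x/4; circle radius (136−x)/(2π).
A(x) = (x/4)² + π·((136−x)/(2π))² = x²/16 + (136−x)²/(4π) for 0 ≤ x ≤ 136. A'(x) = x/8 − (136−x)/(2π) = 0 gives x = 4·136/(π+4) ≈ 76.1735.
A'' = 1/8 + 1/(2π) > 0, so this gives the minimum combined area; x ≈ 76.1735 cm to the square.

76.1735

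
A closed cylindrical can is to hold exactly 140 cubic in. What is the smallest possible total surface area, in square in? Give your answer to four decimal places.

149.2565

With radius r and height h, πr²h = 140 so h = 140/(πr²), and S(r) = 2πr² + 2πrh = 2πr² + 2·140/r.
S'(r) = 4πr − 2·140/r² = 0 ⇒ r³ = 140/(2π), so r ≈ 2.8139 and h = 2r ≈ 5.6279.
S''(r) = 4π + 4·140/r³ > 0, so this is the minimum; S ≈ 149.2565.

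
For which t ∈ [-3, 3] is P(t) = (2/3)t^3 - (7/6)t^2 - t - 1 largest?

3

P'(t) = 2t^2 - (7/3)t - 1, which vanishes at t = -1/3 and t = 3/2.
Compare values at every candidate in [-3, 3]: P(-3) = -53/2,  P(-1/3) = -133/162,  P(3/2) = -23/8,  P(3) = 7/2.
The maximum over the interval is 7/2, attained at t = 3.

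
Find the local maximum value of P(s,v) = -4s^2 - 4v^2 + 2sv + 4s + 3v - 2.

1/15

∂P/∂s = -8s + 2v + 4 = 0 and ∂P/∂v = 2s - 8v + 3 = 0, so (s, v) = (19/30, 8/15).
The Hessian has P_{ss} = -8, P_{vv} = -8, P_{sv} = 2, giving D = 60 > 0 with P_{ss} < 0, so the point is a local maximum.
P(19/30, 8/15) = 1/15.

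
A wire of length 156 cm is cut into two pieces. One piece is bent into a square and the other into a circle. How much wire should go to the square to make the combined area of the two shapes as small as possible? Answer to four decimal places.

Let x be the length used for the square. Square side x/4; circle radius (156−x)/(2π).
A(x) = (x/4)² + π·((156−x)/(2π))² = x²/16 + (156−x)²/(4π) for 0 ≤ x ≤ 156. A'(x) = x/8 − (156−x)/(2π) = 0 gives x = 4·156/(π+4) ≈ 87.3755.
A'' = 1/8 + 1/(2π) > 0, so this gives the minimum combined area; x ≈ 87.3755 cm to the square.

87.3755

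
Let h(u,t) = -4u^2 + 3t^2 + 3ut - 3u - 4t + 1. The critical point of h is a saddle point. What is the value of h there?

-16/57

∂h/∂u = -8u + 3t - 3 = 0 and ∂h/∂t = 3u + 6t - 4 = 0, so (u, t) = (-2/19, 41/57).
The Hessian has h_{uu} = -8, h_{tt} = 6, h_{ut} = 3, giving D = -57 < 0, so the point is a saddle point.
h(-2/19, 41/57) = -16/57.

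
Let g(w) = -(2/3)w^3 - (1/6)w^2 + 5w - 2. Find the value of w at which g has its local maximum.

g'(w) = -2w^2 - (1/3)w + 5. Setting g'(w) = 0 gives w ∈ {-5/3, 3/2}.
Second-derivative test with g''(w) = -4w - 1/3: g''(-5/3) = 19/3 > 0 ⇒ local minimum; g''(3/2) = -19/3 < 0 ⇒ local maximum.
Thus g has its local maximum at w = 3/2, with value 23/8.

3/2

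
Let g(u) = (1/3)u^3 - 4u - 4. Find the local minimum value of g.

-28/3

Critical points: g'(u) = u^2 - 4 vanishes at u = -2, 2.
Since g''(u) = 2u, we get g''(-2) = -4 < 0 ⇒ local maximum; g''(2) = 4 > 0 ⇒ local minimum.
So the local minimum value is g(2) = -28/3.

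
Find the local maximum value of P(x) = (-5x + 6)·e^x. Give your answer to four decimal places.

By the product rule, P'(x) = (-5x + 1)·e^x. Since e^x > 0, the only critical point is x = 1/5.
P''(1/5) has the same sign as -5 < 0, so this is a local maximum.
P(1/5) = (5)·e^(1/5) ≈ 6.1070.

6.1070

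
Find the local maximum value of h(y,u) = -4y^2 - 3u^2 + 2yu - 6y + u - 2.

∂h/∂y = -8y + 2u - 6 = 0 and ∂h/∂u = 2y - 6u + 1 = 0, so (y, u) = (-17/22, -1/11).
The Hessian has h_{yy} = -8, h_{uu} = -6, h_{yu} = 2, giving D = 44 > 0 with h_{yy} < 0, so the point is a local maximum.
h(-17/22, -1/11) = 3/11.

3/11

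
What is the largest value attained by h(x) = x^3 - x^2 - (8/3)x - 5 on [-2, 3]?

Differentiating, h'(x) = 3x^2 - 2x - 8/3; which vanishes at x = -2/3 and x = 4/3.
Candidates: h(-2) = -35/3, h(-2/3) = -107/27, h(4/3) = -215/27, h(3) = 5.
Hence the absolute maximum is 5 at x = 3.

5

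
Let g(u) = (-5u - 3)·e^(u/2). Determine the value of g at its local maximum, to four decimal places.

By the product rule, g'(u) = (-(5/2)u - 13/2)·e^(u/2). Since e^(u/2) > 0, the only critical point is u = -13/5.
g''(-13/5) has the same sign as -5/2 < 0, so this is a local maximum.
g(-13/5) = (10)·e^(-13/10) ≈ 2.7253.

2.7253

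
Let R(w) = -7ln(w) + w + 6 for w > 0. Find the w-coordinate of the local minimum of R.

R'(w) = -7/w + 1 = 0 gives w = 7.
R''(w) = 7/w², which is positive for w > 0, so this is a local minimum.
R(7) = -7·ln(7) + 7 + 6 ≈ -0.6214.

7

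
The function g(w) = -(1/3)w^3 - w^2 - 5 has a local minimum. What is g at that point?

g'(w) = -w^2 - 2w = 0 at w = -2, 0.
g''(w) = -2w - 2. g''(-2) = 2 > 0 ⇒ local minimum; g''(0) = -2 < 0 ⇒ local maximum.
Thus g has its local minimum at w = -2, with value -19/3.

-19/3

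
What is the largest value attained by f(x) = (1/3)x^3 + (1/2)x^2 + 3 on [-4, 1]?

Differentiating, f'(x) = x^2 + x; which vanishes at x = -1 and x = 0.
Evaluating at the critical points and endpoints: f(-4) = -31/3,  f(-1) = 19/6,  f(0) = 3,  f(1) = 23/6.
Hence the absolute maximum is 23/6 at x = 1.

23/6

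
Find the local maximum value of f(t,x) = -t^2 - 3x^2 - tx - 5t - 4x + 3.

∂f/∂t = -2t - x - 5 = 0 and ∂f/∂x = -t - 6x - 4 = 0, so (t, x) = (-26/11, -3/11).
The Hessian has f_{tt} = -2, f_{xx} = -6, f_{tx} = -1, giving D = 11 > 0 with f_{tt} < 0, so the point is a local maximum.
f(-26/11, -3/11) = 104/11.

104/11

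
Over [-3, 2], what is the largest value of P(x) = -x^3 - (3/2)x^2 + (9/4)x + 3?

39/4

Differentiating, P'(x) = -3x^2 - 3x + 9/4; which vanishes at x = -3/2 and x = 1/2.
Evaluating at the critical points and endpoints: P(-3) = 39/4; P(-3/2) = -3/8; P(1/2) = 29/8; P(2) = -13/2.
The maximum over the interval is 39/4, attained at x = -3.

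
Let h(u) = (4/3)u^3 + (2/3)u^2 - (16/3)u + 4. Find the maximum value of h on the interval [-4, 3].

30

The derivative is 4u^2 + (4/3)u - 16/3, which vanishes at u = -4/3 and u = 1.
Evaluating at the critical points and endpoints: h(-4) = -148/3,  h(-4/3) = 740/81,  h(1) = 2/3,  h(3) = 30.
Hence the absolute maximum is 30 at u = 3.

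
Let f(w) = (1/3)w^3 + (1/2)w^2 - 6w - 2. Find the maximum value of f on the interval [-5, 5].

133/6

Differentiating, f'(w) = w^2 + w - 6; which vanishes at w = -3 and w = 2.
Evaluating at the critical points and endpoints: f(-5) = -7/6, f(-3) = 23/2, f(2) = -28/3, f(5) = 133/6.
The maximum over the interval is 133/6, attained at w = 5.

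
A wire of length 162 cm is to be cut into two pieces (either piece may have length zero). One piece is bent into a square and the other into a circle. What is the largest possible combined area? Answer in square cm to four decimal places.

2088.4312

Let x be the length used for the square. Square side x/4; circle radius (162−x)/(2π).
A(x) = (x/4)² + π·((162−x)/(2π))² = x²/16 + (162−x)²/(4π) for 0 ≤ x ≤ 162. A'(x) = x/8 − (162−x)/(2π) = 0 gives x = 4·162/(π+4) ≈ 90.7361.
A'' > 0, so the interior critical point is a minimum; the maximum is at an endpoint. A(0) = 2088.4312 and A(162) = 1640.2500, so the largest area is 2088.4312.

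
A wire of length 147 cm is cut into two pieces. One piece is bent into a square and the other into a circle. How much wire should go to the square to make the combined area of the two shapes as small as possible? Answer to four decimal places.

Let x be the length used for the square. Square side x/4; circle radius (147−x)/(2π).
A(x) = (x/4)² + π·((147−x)/(2π))² = x²/16 + (147−x)²/(4π) for 0 ≤ x ≤ 147. A'(x) = x/8 − (147−x)/(2π) = 0 gives x = 4·147/(π+4) ≈ 82.3346.
A'' = 1/8 + 1/(2π) > 0, so this gives the minimum combined area; x ≈ 82.3346 cm to the square.

82.3346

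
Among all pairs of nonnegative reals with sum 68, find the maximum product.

1156

With x + y = 68, the product is P(x) = x(68 − x).
P'(x) = 68 − 2x = 0 gives x = 34; P'' = −2 < 0, so this is the maximum.
P = 34·34 = 1156.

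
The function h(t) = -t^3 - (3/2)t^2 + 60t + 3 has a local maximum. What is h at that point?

h'(t) = -3t^2 - 3t + 60. Setting h'(t) = 0 gives t ∈ {-5, 4}.
Second-derivative test with h''(t) = -6t - 3: h''(-5) = 27 > 0 ⇒ local minimum; h''(4) = -27 < 0 ⇒ local maximum.
So the local maximum value is h(4) = 155.

155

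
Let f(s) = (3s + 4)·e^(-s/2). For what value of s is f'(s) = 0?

f'(s) = 3·e^(-s/2) + (3s + 4)·(-1/2)·e^(-s/2) = (-(3/2)s + 1)·e^(-s/2). Since e^(-s/2) > 0, the only critical point is s = 2/3.
f''(2/3) has the same sign as -3/2 < 0, so this is a local maximum.
f(2/3) = (6)·e^(-1/3) ≈ 4.2992.

2/3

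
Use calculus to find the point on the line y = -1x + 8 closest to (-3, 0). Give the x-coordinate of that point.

5/2

Minimize D(x)^2 = (x + 3)^2 + (-x + 8)^2.
d/dx[D^2] = 2(x + 3) + 2·(-1)·(-x + 8) = 0 ⇒ x = 5/2.
Then y = 11/2 and the distance is √(121/2) ≈ 7.7782.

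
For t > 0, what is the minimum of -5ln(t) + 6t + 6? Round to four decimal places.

f'(t) = -5/t + 6 = 0 gives t = 5/6.
f''(t) = 5/t², which is positive for t > 0, so this is a local minimum.
f(5/6) = -5·ln(5/6) + 5 + 6 ≈ 11.9116.

11.9116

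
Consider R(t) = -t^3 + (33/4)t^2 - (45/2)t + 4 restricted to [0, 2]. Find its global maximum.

The derivative is -3t^2 + (33/2)t - 45/2, which has no zeros in [0, 2].
Evaluating at the critical points and endpoints: R(0) = 4, R(2) = -16.
Hence the absolute maximum is 4 at t = 0.

4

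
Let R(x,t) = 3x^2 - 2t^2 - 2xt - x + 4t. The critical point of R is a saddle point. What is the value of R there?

∂R/∂x = 6x - 2t - 1 = 0 and ∂R/∂t = -2x - 4t + 4 = 0, so (x, t) = (3/7, 11/14).
The Hessian has R_{xx} = 6, R_{tt} = -4, R_{xt} = -2, giving D = -28 < 0, so the point is a saddle point.
R(3/7, 11/14) = 19/14.

19/14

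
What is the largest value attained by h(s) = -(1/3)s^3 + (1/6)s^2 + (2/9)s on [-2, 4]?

26/9

Differentiating, h'(s) = -s^2 + (1/3)s + 2/9; which vanishes at s = -1/3 and s = 2/3.
Evaluating at the critical points and endpoints: h(-2) = 26/9; h(-1/3) = -7/162; h(2/3) = 10/81; h(4) = -160/9.
So the maximum is h(-2) = 26/9.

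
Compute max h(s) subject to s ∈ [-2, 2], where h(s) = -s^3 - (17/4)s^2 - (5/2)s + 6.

691/108

The derivative is -3s^2 - (17/2)s - 5/2, whose only zero in [-2, 2] is s = -1/3.
Candidates: h(-2) = 2; h(-1/3) = 691/108; h(2) = -24.
So the maximum is h(-1/3) = 691/108.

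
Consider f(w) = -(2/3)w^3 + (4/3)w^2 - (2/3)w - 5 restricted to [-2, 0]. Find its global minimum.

The derivative is -2w^2 + (8/3)w - 2/3, which has no zeros in [-2, 0].
Candidates: f(-2) = 7, f(0) = -5.
The minimum over the interval is -5, attained at w = 0.

-5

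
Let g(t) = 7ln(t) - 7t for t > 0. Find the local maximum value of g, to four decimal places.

g'(t) = 7/t − 7 = 0 gives t = 1.
g''(t) = -7/t², which is negative for t > 0, so this is a local maximum.
g(1) = 7·ln(1) - 7 ≈ -7.0000.

-7.0000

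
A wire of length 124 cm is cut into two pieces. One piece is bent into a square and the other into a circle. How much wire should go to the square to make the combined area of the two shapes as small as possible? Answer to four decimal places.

Let x be the length used for the square. Square side x/4; circle radius (124−x)/(2π).
A(x) = (x/4)² + π·((124−x)/(2π))² = x²/16 + (124−x)²/(4π) for 0 ≤ x ≤ 124. A'(x) = x/8 − (124−x)/(2π) = 0 gives x = 4·124/(π+4) ≈ 69.4523.
A'' = 1/8 + 1/(2π) > 0, so this gives the minimum combined area; x ≈ 69.4523 cm to the square.

69.4523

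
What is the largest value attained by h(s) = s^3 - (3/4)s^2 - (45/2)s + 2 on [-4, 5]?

607/16

h'(s) = 3s^2 - (3/2)s - 45/2, which vanishes at s = -5/2 and s = 3.
Compare values at every candidate in [-4, 5]: h(-4) = 16; h(-5/2) = 607/16; h(3) = -181/4; h(5) = -17/4.
So the maximum is h(-5/2) = 607/16.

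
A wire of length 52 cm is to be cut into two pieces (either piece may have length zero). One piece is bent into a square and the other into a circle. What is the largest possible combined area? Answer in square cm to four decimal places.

Let x be the length used for the square. Square side x/4; circle radius (52−x)/(2π).
A(x) = (x/4)² + π·((52−x)/(2π))² = x²/16 + (52−x)²/(4π) for 0 ≤ x ≤ 52. A'(x) = x/8 − (52−x)/(2π) = 0 gives x = 4·52/(π+4) ≈ 29.1252.
A'' > 0, so the interior critical point is a minimum; the maximum is at an endpoint. A(0) = 215.1775 and A(52) = 169.0000, so the largest area is 215.1775.

215.1775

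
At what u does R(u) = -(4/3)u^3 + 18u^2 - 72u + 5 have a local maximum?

6

R'(u) = -4u^2 + 36u - 72 = 0 at u = 3, 6.
Second-derivative test with R''(u) = -8u + 36: R''(3) = 12 > 0 ⇒ local minimum; R''(6) = -12 < 0 ⇒ local maximum.
Thus R has its local maximum at u = 6, with value -67.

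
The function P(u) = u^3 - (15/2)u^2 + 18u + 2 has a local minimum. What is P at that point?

P'(u) = 3u^2 - 15u + 18 = 0 at u = 2, 3.
Since P''(u) = 6u - 15, we get P''(2) = -3 < 0 ⇒ local maximum; P''(3) = 3 > 0 ⇒ local minimum.
The local minimum is P(3) = 31/2.

31/2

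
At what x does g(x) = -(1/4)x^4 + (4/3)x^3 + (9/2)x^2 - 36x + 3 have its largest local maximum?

-3

Critical points: g'(x) = -x^3 + 4x^2 + 9x - 36 vanishes at x = -3, 3, 4.
Second-derivative test with g''(x) = -3x^2 + 8x + 9: g''(-3) = -42 < 0 ⇒ local maximum; g''(3) = 6 > 0 ⇒ local minimum; g''(4) = -7 < 0 ⇒ local maximum.
Thus g has its largest local maximum at x = -3, with value 381/4.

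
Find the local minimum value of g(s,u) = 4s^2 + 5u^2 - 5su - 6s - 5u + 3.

-53/11

∂g/∂s = 8s - 5u - 6 = 0 and ∂g/∂u = -5s + 10u - 5 = 0, so (s, u) = (17/11, 14/11).
The Hessian has g_{ss} = 8, g_{uu} = 10, g_{su} = -5, giving D = 55 > 0 with g_{ss} > 0, so the point is a local minimum.
g(17/11, 14/11) = -53/11.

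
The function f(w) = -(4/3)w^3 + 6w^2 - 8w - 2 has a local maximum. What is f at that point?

f'(w) = -4w^2 + 12w - 8 = 0 at w = 1, 2.
Since f''(w) = -8w + 12, we get f''(1) = 4 > 0 ⇒ local minimum; f''(2) = -4 < 0 ⇒ local maximum.
So the local maximum value is f(2) = -14/3.

-14/3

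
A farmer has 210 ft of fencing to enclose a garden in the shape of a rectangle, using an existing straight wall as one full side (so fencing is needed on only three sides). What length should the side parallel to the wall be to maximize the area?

105

Let the sides perpendicular to the wall have length x and the parallel side y, so 2x + y = 210 and the area is A = xy = x(210 − 2x).
A'(x) = 210 − 4x = 0 gives x = 105/2, and A''(x) = −4 < 0 confirms a maximum.
Then y = 210 − 2·105/2 = 105 and A = 11025/2.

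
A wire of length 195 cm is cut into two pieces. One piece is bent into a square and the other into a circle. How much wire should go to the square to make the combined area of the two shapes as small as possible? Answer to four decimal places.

109.2193

Let x be the length used for the square. Square side x/4; circle radius (195−x)/(2π).
A(x) = (x/4)² + π·((195−x)/(2π))² = x²/16 + (195−x)²/(4π) for 0 ≤ x ≤ 195. A'(x) = x/8 − (195−x)/(2π) = 0 gives x = 4·195/(π+4) ≈ 109.2193.
A'' = 1/8 + 1/(2π) > 0, so this gives the minimum combined area; x ≈ 109.2193 cm to the square.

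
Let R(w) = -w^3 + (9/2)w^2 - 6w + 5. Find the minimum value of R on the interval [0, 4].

-11

Differentiating, R'(w) = -3w^2 + 9w - 6; which vanishes at w = 1 and w = 2.
Compare values at every candidate in [0, 4]: R(0) = 5, R(1) = 5/2, R(2) = 3, R(4) = -11.
So the minimum is R(4) = -11.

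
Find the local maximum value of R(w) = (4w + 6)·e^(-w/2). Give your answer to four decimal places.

6.2304

By the product rule, R'(w) = (-2w + 1)·e^(-w/2). Since e^(-w/2) > 0, the only critical point is w = 1/2.
R''(1/2) has the same sign as -2 < 0, so this is a local maximum.
R(1/2) = (8)·e^(-1/4) ≈ 6.2304.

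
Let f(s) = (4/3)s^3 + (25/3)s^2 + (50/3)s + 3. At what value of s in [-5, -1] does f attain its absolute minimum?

-5

f'(s) = 4s^2 + (50/3)s + 50/3, which vanishes at s = -5/2 and s = -5/3.
Candidates: f(-5) = -116/3,  f(-5/2) = -89/12,  f(-5/3) = -632/81,  f(-1) = -20/3.
Hence the absolute minimum is -116/3 at s = -5.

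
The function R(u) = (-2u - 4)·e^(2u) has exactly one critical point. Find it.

-5/2

Differentiating with the product rule gives R'(u) = (-4u - 10)·e^(2u). Since e^(2u) > 0, the only critical point is u = -5/2.
R''(-5/2) has the same sign as -4 < 0, so this is a local maximum.
R(-5/2) = (1)·e^(-5) ≈ 0.0067.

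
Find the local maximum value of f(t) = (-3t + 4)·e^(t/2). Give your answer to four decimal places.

4.2992

f'(t) = (-3)·e^(t/2) + (-3t + 4)·(1/2)·e^(t/2) = (-(3/2)t - 1)·e^(t/2). Since e^(t/2) > 0, the only critical point is t = -2/3.
f''(-2/3) has the same sign as -3/2 < 0, so this is a local maximum.
f(-2/3) = (6)·e^(-1/3) ≈ 4.2992.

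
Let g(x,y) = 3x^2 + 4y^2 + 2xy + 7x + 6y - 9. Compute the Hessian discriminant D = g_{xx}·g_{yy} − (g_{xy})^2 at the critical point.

44

∂g/∂x = 6x + 2y + 7 = 0 and ∂g/∂y = 2x + 8y + 6 = 0, so (x, y) = (-1, -1/2).
The Hessian has g_{xx} = 6, g_{yy} = 8, g_{xy} = 2, giving D = 44 > 0 with g_{xx} > 0, so the point is a local minimum.
D = (6)·(8) − (2)^2 = 44.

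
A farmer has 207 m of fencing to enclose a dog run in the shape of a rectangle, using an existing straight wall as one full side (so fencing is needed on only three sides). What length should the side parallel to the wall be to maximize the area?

Let the sides perpendicular to the wall have length x and the parallel side y, so 2x + y = 207 and the area is A = xy = x(207 − 2x).
A'(x) = 207 − 4x = 0 gives x = 207/4, and A''(x) = −4 < 0 confirms a maximum.
Then y = 207 − 2·207/4 = 207/2 and A = 42849/8.

207/2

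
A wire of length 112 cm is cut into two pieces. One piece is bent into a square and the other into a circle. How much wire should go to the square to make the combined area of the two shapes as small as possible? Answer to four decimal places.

Let x be the length used for the square. Square side x/4; circle radius (112−x)/(2π).
A(x) = (x/4)² + π·((112−x)/(2π))² = x²/16 + (112−x)²/(4π) for 0 ≤ x ≤ 112. A'(x) = x/8 − (112−x)/(2π) = 0 gives x = 4·112/(π+4) ≈ 62.7311.
A'' = 1/8 + 1/(2π) > 0, so this gives the minimum combined area; x ≈ 62.7311 cm to the square.

62.7311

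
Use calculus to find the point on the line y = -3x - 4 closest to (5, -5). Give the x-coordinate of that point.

Minimize D(x)^2 = (x - 5)^2 + (-3x + 1)^2.
d/dx[D^2] = 2(x - 5) + 2·(-3)·(-3x + 1) = 0 ⇒ x = 4/5.
Then y = -32/5 and the distance is √(98/5) ≈ 4.4272.

4/5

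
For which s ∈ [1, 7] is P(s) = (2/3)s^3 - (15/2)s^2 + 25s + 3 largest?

7

P'(s) = 2s^2 - 15s + 25, which vanishes at s = 5/2 and s = 5.
Candidates: P(1) = 127/6; P(5/2) = 697/24; P(5) = 143/6; P(7) = 235/6.
So the maximum is P(7) = 235/6.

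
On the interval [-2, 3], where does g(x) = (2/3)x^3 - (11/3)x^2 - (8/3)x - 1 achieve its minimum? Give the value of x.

The derivative is 2x^2 - (22/3)x - 8/3, whose only zero in [-2, 3] is x = -1/3.
Candidates: g(-2) = -47/3, g(-1/3) = -44/81, g(3) = -24.
So the minimum is g(3) = -24.

3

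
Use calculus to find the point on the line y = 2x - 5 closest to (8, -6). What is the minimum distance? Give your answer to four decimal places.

7.6026

Minimize D(x)^2 = (x - 8)^2 + (2x + 1)^2.
d/dx[D^2] = 2(x - 8) + 2·2·(2x + 1) = 0 ⇒ x = 6/5.
Then y = -13/5 and the distance is √(289/5) ≈ 7.6026.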